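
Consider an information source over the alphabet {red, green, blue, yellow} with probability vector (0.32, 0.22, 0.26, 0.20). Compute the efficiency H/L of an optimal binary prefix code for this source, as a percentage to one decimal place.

98.8%

Entropy H = −Σ p log₂ p ≈ 1.9763 bits.
Huffman merges: 1/5+11/50→21/50; 13/50+8/25→29/50; 21/50+29/50→1. L = 2 ≈ 2.0000.
Efficiency = H/L = 1.9763/2.0000 = 98.8%.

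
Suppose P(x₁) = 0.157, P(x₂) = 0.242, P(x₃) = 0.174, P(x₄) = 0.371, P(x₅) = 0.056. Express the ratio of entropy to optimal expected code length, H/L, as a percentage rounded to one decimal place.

Entropy H = −Σ p log₂ p ≈ 2.1173 bits.
Huffman merges: 7/125+157/1000→213/1000; 87/500+213/1000→387/1000; 121/500+371/1000→613/1000; 387/1000+613/1000→1. L = 2213/1000 ≈ 2.2130.
Efficiency = H/L = 2.1173/2.2130 = 95.7%.

95.7%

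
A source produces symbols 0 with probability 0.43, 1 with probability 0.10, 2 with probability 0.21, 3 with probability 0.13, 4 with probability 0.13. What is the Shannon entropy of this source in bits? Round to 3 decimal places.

H = −Σ pᵢ log₂ pᵢ.
−0.43·log₂(0.43) = 0.5236
−0.10·log₂(0.10) = 0.3322
−0.21·log₂(0.21) = 0.4728
−0.13·log₂(0.13) = 0.3826
−0.13·log₂(0.13) = 0.3826
Sum ≈ 2.0939 → 2.094 bits.

2.094 bits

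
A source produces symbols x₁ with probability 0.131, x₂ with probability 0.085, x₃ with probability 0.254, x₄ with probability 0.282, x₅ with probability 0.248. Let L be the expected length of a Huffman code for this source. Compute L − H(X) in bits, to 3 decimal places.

0.014 bits

Entropy H = −Σ p log₂ p ≈ 2.2025 bits.
Huffman merges: 17/200+131/1000→27/125; 27/125+31/125→58/125; 127/500+141/500→67/125; 58/125+67/125→1. L = 277/125 ≈ 2.2160.
L − H = 2.2160 − 2.2025 = 0.014 bits.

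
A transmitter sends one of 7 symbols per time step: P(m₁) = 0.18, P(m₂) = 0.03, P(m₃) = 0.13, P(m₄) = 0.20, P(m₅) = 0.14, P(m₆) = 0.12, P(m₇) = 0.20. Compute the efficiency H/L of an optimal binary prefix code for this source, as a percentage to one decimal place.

Entropy H = −Σ p log₂ p ≈ 2.6727 bits.
Huffman merges: 3/100+3/25→3/20; 13/100+7/50→27/100; 3/20+9/50→33/100; 1/5+1/5→2/5; 27/100+33/100→3/5; 2/5+3/5→1. L = 11/4 ≈ 2.7500.
Efficiency = H/L = 2.6727/2.7500 = 97.2%.

97.2%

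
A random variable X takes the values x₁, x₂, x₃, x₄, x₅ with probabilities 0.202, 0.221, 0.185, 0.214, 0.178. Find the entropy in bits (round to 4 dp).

H = −Σ pᵢ log₂ pᵢ.
−0.202·log₂(0.202) = 0.4661
−0.221·log₂(0.221) = 0.4813
−0.185·log₂(0.185) = 0.4504
−0.214·log₂(0.214) = 0.4760
−0.178·log₂(0.178) = 0.4432
Sum ≈ 2.3170 → 2.3170 bits.

2.3170 bits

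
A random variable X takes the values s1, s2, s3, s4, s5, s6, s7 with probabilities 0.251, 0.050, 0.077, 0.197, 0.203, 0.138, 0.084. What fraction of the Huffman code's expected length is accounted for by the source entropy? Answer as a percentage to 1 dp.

Entropy H = −Σ p log₂ p ≈ 2.6247 bits.
Huffman merges: 1/20+77/1000→127/1000; 21/250+127/1000→211/1000; 69/500+197/1000→67/200; 203/1000+211/1000→207/500; 251/1000+67/200→293/500; 207/500+293/500→1. L = 2673/1000 ≈ 2.6730.
Efficiency = H/L = 2.6247/2.6730 = 98.2%.

98.2%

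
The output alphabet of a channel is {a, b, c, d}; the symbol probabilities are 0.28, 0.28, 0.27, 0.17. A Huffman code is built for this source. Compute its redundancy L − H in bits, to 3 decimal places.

0.027 bits

Entropy H = −Σ p log₂ p ≈ 1.9730 bits.
Huffman merges: 17/100+27/100→11/25; 7/25+7/25→14/25; 11/25+14/25→1. L = 2 ≈ 2.0000.
L − H = 2.0000 − 1.9730 = 0.027 bits.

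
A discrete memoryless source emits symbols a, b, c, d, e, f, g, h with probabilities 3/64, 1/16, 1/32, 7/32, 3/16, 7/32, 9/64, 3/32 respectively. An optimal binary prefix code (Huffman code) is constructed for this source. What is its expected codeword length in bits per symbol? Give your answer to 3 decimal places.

Repeatedly combine the two least-probable nodes; the expected code length is the sum of the merged weights.
merge 1/32 + 3/64 → 5/64
merge 1/16 + 5/64 → 9/64
merge 3/32 + 9/64 → 15/64
merge 9/64 + 3/16 → 21/64
merge 7/32 + 7/32 → 7/16
merge 15/64 + 21/64 → 9/16
merge 7/16 + 9/16 → 1
L = 5/64 + 9/64 + 15/64 + 21/64 + 7/16 + 9/16 + 1 = 89/32 ≈ 2.781 bits/symbol.

2.781 bits/symbol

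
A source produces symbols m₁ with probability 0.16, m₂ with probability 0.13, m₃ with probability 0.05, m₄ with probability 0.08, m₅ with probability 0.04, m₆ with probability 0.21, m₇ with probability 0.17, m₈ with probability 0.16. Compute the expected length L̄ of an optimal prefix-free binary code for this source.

2.88 bits/symbol

Repeatedly combine the two least-probable nodes; the expected code length is the sum of the merged weights.
merge 1/25 + 1/20 → 9/100
merge 2/25 + 9/100 → 17/100
merge 13/100 + 4/25 → 29/100
merge 4/25 + 17/100 → 33/100
merge 17/100 + 21/100 → 19/50
merge 29/100 + 33/100 → 31/50
merge 19/50 + 31/50 → 1
L = 9/100 + 17/100 + 29/100 + 33/100 + 19/50 + 31/50 + 1 = 72/25 = 2.88 bits/symbol.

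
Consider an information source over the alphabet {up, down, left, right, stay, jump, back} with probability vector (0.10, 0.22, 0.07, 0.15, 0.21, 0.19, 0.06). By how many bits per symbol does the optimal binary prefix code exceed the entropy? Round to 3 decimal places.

Entropy H = −Σ p log₂ p ≈ 2.6634 bits.
Huffman merges: 3/50+7/100→13/100; 1/10+13/100→23/100; 3/20+19/100→17/50; 21/100+11/50→43/100; 23/100+17/50→57/100; 43/100+57/100→1. L = 27/10 ≈ 2.7000.
L − H = 2.7000 − 2.6634 = 0.037 bits.

0.037 bits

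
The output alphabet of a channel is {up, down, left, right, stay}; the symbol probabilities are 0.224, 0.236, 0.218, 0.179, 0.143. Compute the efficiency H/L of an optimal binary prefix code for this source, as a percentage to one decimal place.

99.0%

Entropy H = −Σ p log₂ p ≈ 2.2997 bits.
Huffman merges: 143/1000+179/1000→161/500; 109/500+28/125→221/500; 59/250+161/500→279/500; 221/500+279/500→1. L = 1161/500 ≈ 2.3220.
Efficiency = H/L = 2.2997/2.3220 = 99.0%.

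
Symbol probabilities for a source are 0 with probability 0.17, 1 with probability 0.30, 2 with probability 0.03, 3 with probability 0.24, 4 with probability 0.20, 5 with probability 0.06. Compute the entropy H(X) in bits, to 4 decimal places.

H = −Σ pᵢ log₂ pᵢ.
−0.17·log₂(0.17) = 0.4346
−0.30·log₂(0.30) = 0.5211
−0.03·log₂(0.03) = 0.1518
−0.24·log₂(0.24) = 0.4941
−0.20·log₂(0.20) = 0.4644
−0.06·log₂(0.06) = 0.2435
Sum ≈ 2.3095 → 2.3095 bits.

2.3095 bits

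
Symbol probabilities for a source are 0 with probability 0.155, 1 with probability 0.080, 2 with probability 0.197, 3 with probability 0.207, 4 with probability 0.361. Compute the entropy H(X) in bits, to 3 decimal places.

H = −Σ pᵢ log₂ pᵢ.
−0.155·log₂(0.155) = 0.4169
−0.080·log₂(0.080) = 0.2915
−0.197·log₂(0.197) = 0.4617
−0.207·log₂(0.207) = 0.4704
−0.361·log₂(0.361) = 0.5306
Sum ≈ 2.1711 → 2.171 bits.

2.171 bits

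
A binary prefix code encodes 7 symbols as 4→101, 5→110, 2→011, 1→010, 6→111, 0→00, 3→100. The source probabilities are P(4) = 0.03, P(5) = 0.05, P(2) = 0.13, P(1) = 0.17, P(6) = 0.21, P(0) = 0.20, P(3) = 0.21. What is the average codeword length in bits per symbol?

L̄ = Σ pᵢ·ℓᵢ = 0.03·3 + 0.05·3 + 0.13·3 + 0.17·3 + 0.21·3 + 0.20·2 + 0.21·3 = 2.8 bits/symbol.

2.8 bits/symbol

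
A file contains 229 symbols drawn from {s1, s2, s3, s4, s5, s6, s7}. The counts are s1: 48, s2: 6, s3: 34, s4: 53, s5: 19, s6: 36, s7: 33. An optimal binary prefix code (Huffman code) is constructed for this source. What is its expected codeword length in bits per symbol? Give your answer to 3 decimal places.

2.668 bits/symbol

Probabilities are the counts divided by 229.
Repeatedly combine the two least-probable nodes; the expected code length is the sum of the merged weights.
merge 6/229 + 19/229 → 25/229
merge 25/229 + 33/229 → 58/229
merge 34/229 + 36/229 → 70/229
merge 48/229 + 53/229 → 101/229
merge 58/229 + 70/229 → 128/229
merge 101/229 + 128/229 → 1
L = 25/229 + 58/229 + 70/229 + 101/229 + 128/229 + 1 = 611/229 ≈ 2.668 bits/symbol.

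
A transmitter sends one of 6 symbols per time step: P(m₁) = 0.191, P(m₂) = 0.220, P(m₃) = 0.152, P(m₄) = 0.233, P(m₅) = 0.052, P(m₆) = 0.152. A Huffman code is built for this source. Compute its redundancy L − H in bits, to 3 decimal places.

Entropy H = −Σ p log₂ p ≈ 2.4744 bits.
Huffman merges: 13/250+19/125→51/250; 19/125+191/1000→343/1000; 51/250+11/50→53/125; 233/1000+343/1000→72/125; 53/125+72/125→1. L = 2547/1000 ≈ 2.5470.
L − H = 2.5470 − 2.4744 = 0.073 bits.

0.073 bits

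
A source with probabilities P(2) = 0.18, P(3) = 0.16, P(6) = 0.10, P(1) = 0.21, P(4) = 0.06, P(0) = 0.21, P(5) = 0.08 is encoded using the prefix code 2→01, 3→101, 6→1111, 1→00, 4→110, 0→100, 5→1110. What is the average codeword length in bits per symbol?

L̄ = Σ pᵢ·ℓᵢ = 0.18·2 + 0.16·3 + 0.10·4 + 0.21·2 + 0.06·3 + 0.21·3 + 0.08·4 = 2.79 bits/symbol.

2.79 bits/symbol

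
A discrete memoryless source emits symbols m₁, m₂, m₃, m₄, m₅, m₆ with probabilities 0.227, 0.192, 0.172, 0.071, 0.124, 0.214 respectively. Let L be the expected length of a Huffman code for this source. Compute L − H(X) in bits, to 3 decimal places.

0.059 bits

Entropy H = −Σ p log₂ p ≈ 2.4999 bits.
Huffman merges: 71/1000+31/250→39/200; 43/250+24/125→91/250; 39/200+107/500→409/1000; 227/1000+91/250→591/1000; 409/1000+591/1000→1. L = 2559/1000 ≈ 2.5590.
L − H = 2.5590 − 2.4999 = 0.059 bits.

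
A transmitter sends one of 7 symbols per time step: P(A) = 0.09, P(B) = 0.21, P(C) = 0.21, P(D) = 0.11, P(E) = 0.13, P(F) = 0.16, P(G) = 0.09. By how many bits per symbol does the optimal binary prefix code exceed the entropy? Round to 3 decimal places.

Entropy H = −Σ p log₂ p ≈ 2.7269 bits.
Huffman merges: 9/100+9/100→9/50; 11/100+13/100→6/25; 4/25+9/50→17/50; 21/100+21/100→21/50; 6/25+17/50→29/50; 21/50+29/50→1. L = 69/25 ≈ 2.7600.
L − H = 2.7600 − 2.7269 = 0.033 bits.

0.033 bits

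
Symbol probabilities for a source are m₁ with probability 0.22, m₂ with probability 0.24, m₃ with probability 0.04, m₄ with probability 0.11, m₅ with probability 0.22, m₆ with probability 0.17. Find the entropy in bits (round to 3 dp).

H = −Σ pᵢ log₂ pᵢ.
−0.22·log₂(0.22) = 0.4806
−0.24·log₂(0.24) = 0.4941
−0.04·log₂(0.04) = 0.1858
−0.11·log₂(0.11) = 0.3503
−0.22·log₂(0.22) = 0.4806
−0.17·log₂(0.17) = 0.4346
Sum ≈ 2.4259 → 2.426 bits.

2.426 bits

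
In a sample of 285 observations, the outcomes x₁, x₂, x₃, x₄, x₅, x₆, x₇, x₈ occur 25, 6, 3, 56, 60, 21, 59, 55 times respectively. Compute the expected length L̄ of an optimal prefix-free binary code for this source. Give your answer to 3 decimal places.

2.716 bits/symbol

Probabilities are the counts divided by 285.
Repeatedly combine the two least-probable nodes; the expected code length is the sum of the merged weights.
merge 1/95 + 2/95 → 3/95
merge 3/95 + 7/95 → 2/19
merge 5/57 + 2/19 → 11/57
merge 11/57 + 11/57 → 22/57
merge 56/285 + 59/285 → 23/57
merge 4/19 + 22/57 → 34/57
merge 23/57 + 34/57 → 1
L = 3/95 + 2/19 + 11/57 + 22/57 + 23/57 + 34/57 + 1 = 258/95 ≈ 2.716 bits/symbol.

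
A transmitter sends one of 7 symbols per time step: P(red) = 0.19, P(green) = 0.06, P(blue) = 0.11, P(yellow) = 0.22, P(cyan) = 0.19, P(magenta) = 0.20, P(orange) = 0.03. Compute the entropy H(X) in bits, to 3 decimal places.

H = −Σ pᵢ log₂ pᵢ.
−0.19·log₂(0.19) = 0.4552
−0.06·log₂(0.06) = 0.2435
−0.11·log₂(0.11) = 0.3503
−0.22·log₂(0.22) = 0.4806
−0.19·log₂(0.19) = 0.4552
−0.20·log₂(0.20) = 0.4644
−0.03·log₂(0.03) = 0.1518
Sum ≈ 2.6010 → 2.601 bits.

2.601 bits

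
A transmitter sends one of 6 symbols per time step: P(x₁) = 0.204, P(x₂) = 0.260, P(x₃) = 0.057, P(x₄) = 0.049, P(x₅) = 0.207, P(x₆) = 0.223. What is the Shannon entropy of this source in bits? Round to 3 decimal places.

H = −Σ pᵢ log₂ pᵢ.
−0.204·log₂(0.204) = 0.4678
−0.260·log₂(0.260) = 0.5053
−0.057·log₂(0.057) = 0.2356
−0.049·log₂(0.049) = 0.2132
−0.207·log₂(0.207) = 0.4704
−0.223·log₂(0.223) = 0.4828
Sum ≈ 2.3750 → 2.375 bits.

2.375 bits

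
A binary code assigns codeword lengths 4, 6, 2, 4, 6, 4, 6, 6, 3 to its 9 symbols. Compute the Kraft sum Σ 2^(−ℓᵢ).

0.625

With common denominator 2^6 = 64: Σ 2^(−ℓᵢ) = 4/64 + 1/64 + 16/64 + 4/64 + 1/64 + 4/64 + 1/64 + 1/64 + 8/64 = 40/64 = 0.625.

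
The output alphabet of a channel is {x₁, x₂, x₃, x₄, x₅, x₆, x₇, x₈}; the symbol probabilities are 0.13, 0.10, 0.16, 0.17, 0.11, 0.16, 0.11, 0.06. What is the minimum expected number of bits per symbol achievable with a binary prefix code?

2.99 bits/symbol

Repeatedly combine the two least-probable nodes; the expected code length is the sum of the merged weights.
merge 3/50 + 1/10 → 4/25
merge 11/100 + 11/100 → 11/50
merge 13/100 + 4/25 → 29/100
merge 4/25 + 4/25 → 8/25
merge 17/100 + 11/50 → 39/100
merge 29/100 + 8/25 → 61/100
merge 39/100 + 61/100 → 1
L = 4/25 + 11/50 + 29/100 + 8/25 + 39/100 + 61/100 + 1 = 299/100 = 2.99 bits/symbol.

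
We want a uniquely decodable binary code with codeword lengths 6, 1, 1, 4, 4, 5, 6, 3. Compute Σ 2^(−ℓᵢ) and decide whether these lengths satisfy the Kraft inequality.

1.3125; no

With common denominator 2^6 = 64: Σ 2^(−ℓᵢ) = 1/64 + 32/64 + 32/64 + 4/64 + 4/64 + 2/64 + 1/64 + 8/64 = 84/64 = 1.3125.
Kraft's inequality requires Σ ≤ 1; here Σ = 1.3125 > 1, so no such prefix code exists.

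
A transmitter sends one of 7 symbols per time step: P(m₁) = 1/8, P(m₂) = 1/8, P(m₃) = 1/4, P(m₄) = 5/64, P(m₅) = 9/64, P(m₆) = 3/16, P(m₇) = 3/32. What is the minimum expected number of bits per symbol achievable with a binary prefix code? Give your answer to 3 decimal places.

Repeatedly combine the two least-probable nodes; the expected code length is the sum of the merged weights.
merge 5/64 + 3/32 → 11/64
merge 1/8 + 1/8 → 1/4
merge 9/64 + 11/64 → 5/16
merge 3/16 + 1/4 → 7/16
merge 1/4 + 5/16 → 9/16
merge 7/16 + 9/16 → 1
L = 11/64 + 1/4 + 5/16 + 7/16 + 9/16 + 1 = 175/64 ≈ 2.734 bits/symbol.

2.734 bits/symbol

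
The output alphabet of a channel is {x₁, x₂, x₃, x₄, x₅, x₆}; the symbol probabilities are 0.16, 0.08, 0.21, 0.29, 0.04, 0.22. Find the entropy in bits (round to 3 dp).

H = −Σ pᵢ log₂ pᵢ.
−0.16·log₂(0.16) = 0.4230
−0.08·log₂(0.08) = 0.2915
−0.21·log₂(0.21) = 0.4728
−0.29·log₂(0.29) = 0.5179
−0.04·log₂(0.04) = 0.1858
−0.22·log₂(0.22) = 0.4806
Sum ≈ 2.3716 → 2.372 bits.

2.372 bits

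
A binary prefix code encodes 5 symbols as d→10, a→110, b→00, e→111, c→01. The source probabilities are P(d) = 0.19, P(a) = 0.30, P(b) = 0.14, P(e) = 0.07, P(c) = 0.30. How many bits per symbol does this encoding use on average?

L̄ = Σ pᵢ·ℓᵢ = 0.19·2 + 0.30·3 + 0.14·2 + 0.07·3 + 0.30·2 = 2.37 bits/symbol.

2.37 bits/symbol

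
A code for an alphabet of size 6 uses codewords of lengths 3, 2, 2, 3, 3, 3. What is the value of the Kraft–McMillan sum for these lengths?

With common denominator 2^3 = 8: Σ 2^(−ℓᵢ) = 1/8 + 2/8 + 2/8 + 1/8 + 1/8 + 1/8 = 8/8 = 1.

1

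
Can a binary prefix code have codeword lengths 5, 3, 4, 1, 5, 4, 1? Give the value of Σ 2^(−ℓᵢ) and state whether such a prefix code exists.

With common denominator 2^5 = 32: Σ 2^(−ℓᵢ) = 1/32 + 4/32 + 2/32 + 16/32 + 1/32 + 2/32 + 16/32 = 42/32 = 1.3125.
Kraft's inequality requires Σ ≤ 1; here Σ = 1.3125 > 1, so no such prefix code exists.

1.3125; no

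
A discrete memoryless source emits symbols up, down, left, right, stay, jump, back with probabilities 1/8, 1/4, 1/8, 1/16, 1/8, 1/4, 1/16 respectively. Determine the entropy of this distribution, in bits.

2.625 bits

Each probability is a power of 1/2, so log₂(1/p) is an integer.
H = Σ p·log₂(1/p) = 1/8·3 + 1/4·2 + 1/8·3 + 1/16·4 + 1/8·3 + 1/4·2 + 1/16·4 = 2.625 bits.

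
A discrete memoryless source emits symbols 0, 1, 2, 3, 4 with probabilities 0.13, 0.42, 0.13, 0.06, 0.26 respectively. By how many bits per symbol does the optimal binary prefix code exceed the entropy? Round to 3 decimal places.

0.050 bits

Entropy H = −Σ p log₂ p ≈ 2.0398 bits.
Huffman merges: 3/50+13/100→19/100; 13/100+19/100→8/25; 13/50+8/25→29/50; 21/50+29/50→1. L = 209/100 ≈ 2.0900.
L − H = 2.0900 − 2.0398 = 0.050 bits.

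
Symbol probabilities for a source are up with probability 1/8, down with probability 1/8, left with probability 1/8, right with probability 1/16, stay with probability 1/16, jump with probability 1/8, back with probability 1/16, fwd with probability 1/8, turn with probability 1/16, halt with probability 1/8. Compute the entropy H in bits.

3.25 bits

Each probability is a power of 1/2, so log₂(1/p) is an integer.
H = Σ p·log₂(1/p) = 1/8·3 + 1/8·3 + 1/8·3 + 1/16·4 + 1/16·4 + 1/8·3 + 1/16·4 + 1/8·3 + 1/16·4 + 1/8·3 = 3.25 bits.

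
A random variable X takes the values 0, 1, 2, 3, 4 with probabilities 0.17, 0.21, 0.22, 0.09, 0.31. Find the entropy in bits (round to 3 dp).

H = −Σ pᵢ log₂ pᵢ.
−0.17·log₂(0.17) = 0.4346
−0.21·log₂(0.21) = 0.4728
−0.22·log₂(0.22) = 0.4806
−0.09·log₂(0.09) = 0.3127
−0.31·log₂(0.31) = 0.5238
Sum ≈ 2.2244 → 2.224 bits.

2.224 bits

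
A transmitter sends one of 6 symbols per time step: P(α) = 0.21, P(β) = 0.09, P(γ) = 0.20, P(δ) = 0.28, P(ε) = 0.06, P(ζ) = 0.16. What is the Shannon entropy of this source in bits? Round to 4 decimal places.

2.4306 bits

H = −Σ pᵢ log₂ pᵢ.
−0.21·log₂(0.21) = 0.4728
−0.09·log₂(0.09) = 0.3127
−0.20·log₂(0.20) = 0.4644
−0.28·log₂(0.28) = 0.5142
−0.06·log₂(0.06) = 0.2435
−0.16·log₂(0.16) = 0.4230
Sum ≈ 2.4306 → 2.4306 bits.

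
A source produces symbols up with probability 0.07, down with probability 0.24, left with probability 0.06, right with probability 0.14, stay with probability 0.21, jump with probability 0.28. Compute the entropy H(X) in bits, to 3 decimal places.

H = −Σ pᵢ log₂ pᵢ.
−0.07·log₂(0.07) = 0.2686
−0.24·log₂(0.24) = 0.4941
−0.06·log₂(0.06) = 0.2435
−0.14·log₂(0.14) = 0.3971
−0.21·log₂(0.21) = 0.4728
−0.28·log₂(0.28) = 0.5142
Sum ≈ 2.3904 → 2.390 bits.

2.390 bits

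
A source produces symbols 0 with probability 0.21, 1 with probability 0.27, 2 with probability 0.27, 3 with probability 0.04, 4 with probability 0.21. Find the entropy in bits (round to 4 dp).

H = −Σ pᵢ log₂ pᵢ.
−0.21·log₂(0.21) = 0.4728
−0.27·log₂(0.27) = 0.5100
−0.27·log₂(0.27) = 0.5100
−0.04·log₂(0.04) = 0.1858
−0.21·log₂(0.21) = 0.4728
Sum ≈ 2.1514 → 2.1514 bits.

2.1514 bits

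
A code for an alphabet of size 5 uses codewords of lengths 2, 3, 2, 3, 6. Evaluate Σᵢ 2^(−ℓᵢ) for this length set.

With common denominator 2^6 = 64: Σ 2^(−ℓᵢ) = 16/64 + 8/64 + 16/64 + 8/64 + 1/64 = 49/64 = 0.765625.

0.765625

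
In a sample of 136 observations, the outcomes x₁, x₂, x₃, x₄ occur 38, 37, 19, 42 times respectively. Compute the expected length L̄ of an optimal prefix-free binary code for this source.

2 bits/symbol

Probabilities are the counts divided by 136.
Repeatedly combine the two least-probable nodes; the expected code length is the sum of the merged weights.
merge 19/136 + 37/136 → 7/17
merge 19/68 + 21/68 → 10/17
merge 7/17 + 10/17 → 1
L = 7/17 + 10/17 + 1 = 2 bits/symbol.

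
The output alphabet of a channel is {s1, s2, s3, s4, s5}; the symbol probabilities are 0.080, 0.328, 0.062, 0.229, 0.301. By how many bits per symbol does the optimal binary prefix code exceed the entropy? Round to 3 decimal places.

Entropy H = −Σ p log₂ p ≈ 2.0761 bits.
Huffman merges: 31/500+2/25→71/500; 71/500+229/1000→371/1000; 301/1000+41/125→629/1000; 371/1000+629/1000→1. L = 1071/500 ≈ 2.1420.
L − H = 2.1420 − 2.0761 = 0.066 bits.

0.066 bits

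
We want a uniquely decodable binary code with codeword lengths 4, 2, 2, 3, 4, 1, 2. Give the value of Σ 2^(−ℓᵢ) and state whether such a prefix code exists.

1.5; no

With common denominator 2^4 = 16: Σ 2^(−ℓᵢ) = 1/16 + 4/16 + 4/16 + 2/16 + 1/16 + 8/16 + 4/16 = 24/16 = 1.5.
Kraft's inequality requires Σ ≤ 1; here Σ = 1.5 > 1, so no such prefix code exists.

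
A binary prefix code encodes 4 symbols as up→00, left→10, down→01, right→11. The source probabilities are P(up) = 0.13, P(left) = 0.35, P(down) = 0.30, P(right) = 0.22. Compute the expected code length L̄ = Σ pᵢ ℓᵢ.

2 bits/symbol

L̄ = Σ pᵢ·ℓᵢ = 0.13·2 + 0.35·2 + 0.30·2 + 0.22·2 = 2 bits/symbol.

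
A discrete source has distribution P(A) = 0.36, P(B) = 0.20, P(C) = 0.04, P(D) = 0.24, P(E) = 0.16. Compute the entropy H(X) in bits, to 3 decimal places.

2.098 bits

H = −Σ pᵢ log₂ pᵢ.
−0.36·log₂(0.36) = 0.5306
−0.20·log₂(0.20) = 0.4644
−0.04·log₂(0.04) = 0.1858
−0.24·log₂(0.24) = 0.4941
−0.16·log₂(0.16) = 0.4230
Sum ≈ 2.0979 → 2.098 bits.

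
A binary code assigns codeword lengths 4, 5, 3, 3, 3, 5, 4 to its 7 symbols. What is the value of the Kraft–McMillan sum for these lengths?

0.5625

With common denominator 2^5 = 32: Σ 2^(−ℓᵢ) = 2/32 + 1/32 + 4/32 + 4/32 + 4/32 + 1/32 + 2/32 = 18/32 = 0.5625.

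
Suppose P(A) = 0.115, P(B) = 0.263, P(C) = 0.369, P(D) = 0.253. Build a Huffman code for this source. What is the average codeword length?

1.999 bits/symbol

Repeatedly combine the two least-probable nodes; the expected code length is the sum of the merged weights.
merge 23/200 + 253/1000 → 46/125
merge 263/1000 + 46/125 → 631/1000
merge 369/1000 + 631/1000 → 1
L = 46/125 + 631/1000 + 1 = 1999/1000 = 1.999 bits/symbol.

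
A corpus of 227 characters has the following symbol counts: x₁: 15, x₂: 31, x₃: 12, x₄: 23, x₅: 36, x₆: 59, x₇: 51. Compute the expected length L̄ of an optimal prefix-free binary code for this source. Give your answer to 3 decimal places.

Probabilities are the counts divided by 227.
Repeatedly combine the two least-probable nodes; the expected code length is the sum of the merged weights.
merge 12/227 + 15/227 → 27/227
merge 23/227 + 27/227 → 50/227
merge 31/227 + 36/227 → 67/227
merge 50/227 + 51/227 → 101/227
merge 59/227 + 67/227 → 126/227
merge 101/227 + 126/227 → 1
L = 27/227 + 50/227 + 67/227 + 101/227 + 126/227 + 1 = 598/227 ≈ 2.634 bits/symbol.

2.634 bits/symbol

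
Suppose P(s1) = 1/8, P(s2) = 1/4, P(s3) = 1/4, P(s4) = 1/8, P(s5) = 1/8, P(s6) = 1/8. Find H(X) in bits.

Each probability is a power of 1/2, so log₂(1/p) is an integer.
H = Σ p·log₂(1/p) = 1/8·3 + 1/4·2 + 1/4·2 + 1/8·3 + 1/8·3 + 1/8·3 = 2.5 bits.

2.5 bits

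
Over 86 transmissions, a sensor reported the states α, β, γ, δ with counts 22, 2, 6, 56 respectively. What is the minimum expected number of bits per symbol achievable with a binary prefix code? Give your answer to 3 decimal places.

1.442 bits/symbol

Probabilities are the counts divided by 86.
Repeatedly combine the two least-probable nodes; the expected code length is the sum of the merged weights.
merge 1/43 + 3/43 → 4/43
merge 4/43 + 11/43 → 15/43
merge 15/43 + 28/43 → 1
L = 4/43 + 15/43 + 1 = 62/43 ≈ 1.442 bits/symbol.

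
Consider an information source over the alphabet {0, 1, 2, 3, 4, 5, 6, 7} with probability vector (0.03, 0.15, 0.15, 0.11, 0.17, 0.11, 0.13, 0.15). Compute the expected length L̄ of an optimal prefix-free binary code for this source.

2.97 bits/symbol

Repeatedly combine the two least-probable nodes; the expected code length is the sum of the merged weights.
merge 3/100 + 11/100 → 7/50
merge 11/100 + 13/100 → 6/25
merge 7/50 + 3/20 → 29/100
merge 3/20 + 3/20 → 3/10
merge 17/100 + 6/25 → 41/100
merge 29/100 + 3/10 → 59/100
merge 41/100 + 59/100 → 1
L = 7/50 + 6/25 + 29/100 + 3/10 + 41/100 + 59/100 + 1 = 297/100 = 2.97 bits/symbol.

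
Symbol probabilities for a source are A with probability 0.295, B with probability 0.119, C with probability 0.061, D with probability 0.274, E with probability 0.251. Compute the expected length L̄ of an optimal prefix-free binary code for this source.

Repeatedly combine the two least-probable nodes; the expected code length is the sum of the merged weights.
merge 61/1000 + 119/1000 → 9/50
merge 9/50 + 251/1000 → 431/1000
merge 137/500 + 59/200 → 569/1000
merge 431/1000 + 569/1000 → 1
L = 9/50 + 431/1000 + 569/1000 + 1 = 109/50 = 2.18 bits/symbol.

2.18 bits/symbol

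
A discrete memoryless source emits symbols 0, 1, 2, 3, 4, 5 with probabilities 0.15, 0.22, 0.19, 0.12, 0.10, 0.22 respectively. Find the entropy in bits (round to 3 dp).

H = −Σ pᵢ log₂ pᵢ.
−0.15·log₂(0.15) = 0.4105
−0.22·log₂(0.22) = 0.4806
−0.19·log₂(0.19) = 0.4552
−0.12·log₂(0.12) = 0.3671
−0.10·log₂(0.10) = 0.3322
−0.22·log₂(0.22) = 0.4806
Sum ≈ 2.5262 → 2.526 bits.

2.526 bits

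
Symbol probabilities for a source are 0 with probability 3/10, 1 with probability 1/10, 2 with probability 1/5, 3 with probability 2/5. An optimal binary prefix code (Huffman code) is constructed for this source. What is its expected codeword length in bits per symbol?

Repeatedly combine the two least-probable nodes; the expected code length is the sum of the merged weights.
merge 1/10 + 1/5 → 3/10
merge 3/10 + 3/10 → 3/5
merge 2/5 + 3/5 → 1
L = 3/10 + 3/5 + 1 = 19/10 = 1.9 bits/symbol.

1.9 bits/symbol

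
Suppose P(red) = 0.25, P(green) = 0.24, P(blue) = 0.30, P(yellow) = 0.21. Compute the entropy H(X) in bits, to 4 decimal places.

1.9880 bits

H = −Σ pᵢ log₂ pᵢ.
−0.25·log₂(0.25) = 0.5000
−0.24·log₂(0.24) = 0.4941
−0.30·log₂(0.30) = 0.5211
−0.21·log₂(0.21) = 0.4728
Sum ≈ 1.9880 → 1.9880 bits.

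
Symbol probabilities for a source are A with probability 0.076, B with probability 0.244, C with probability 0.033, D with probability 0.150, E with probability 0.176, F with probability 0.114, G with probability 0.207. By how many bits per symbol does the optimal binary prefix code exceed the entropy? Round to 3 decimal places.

Entropy H = −Σ p log₂ p ≈ 2.6207 bits.
Huffman merges: 33/1000+19/250→109/1000; 109/1000+57/500→223/1000; 3/20+22/125→163/500; 207/1000+223/1000→43/100; 61/250+163/500→57/100; 43/100+57/100→1. L = 1329/500 ≈ 2.6580.
L − H = 2.6580 − 2.6207 = 0.037 bits.

0.037 bits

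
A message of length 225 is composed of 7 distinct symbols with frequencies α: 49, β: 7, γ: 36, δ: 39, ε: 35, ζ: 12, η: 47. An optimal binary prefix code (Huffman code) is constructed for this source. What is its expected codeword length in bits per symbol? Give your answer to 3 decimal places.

Probabilities are the counts divided by 225.
Repeatedly combine the two least-probable nodes; the expected code length is the sum of the merged weights.
merge 7/225 + 4/75 → 19/225
merge 19/225 + 7/45 → 6/25
merge 4/25 + 13/75 → 1/3
merge 47/225 + 49/225 → 32/75
merge 6/25 + 1/3 → 43/75
merge 32/75 + 43/75 → 1
L = 19/225 + 6/25 + 1/3 + 32/75 + 43/75 + 1 = 598/225 ≈ 2.658 bits/symbol.

2.658 bits/symbol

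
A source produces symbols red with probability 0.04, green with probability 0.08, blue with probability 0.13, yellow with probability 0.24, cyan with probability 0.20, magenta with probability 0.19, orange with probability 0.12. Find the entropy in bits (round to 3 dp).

H = −Σ pᵢ log₂ pᵢ.
−0.04·log₂(0.04) = 0.1858
−0.08·log₂(0.08) = 0.2915
−0.13·log₂(0.13) = 0.3826
−0.24·log₂(0.24) = 0.4941
−0.20·log₂(0.20) = 0.4644
−0.19·log₂(0.19) = 0.4552
−0.12·log₂(0.12) = 0.3671
Sum ≈ 2.6407 → 2.641 bits.

2.641 bits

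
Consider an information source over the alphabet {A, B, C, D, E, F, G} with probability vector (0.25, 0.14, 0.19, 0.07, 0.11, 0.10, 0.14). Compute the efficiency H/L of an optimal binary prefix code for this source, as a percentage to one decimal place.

98.9%

Entropy H = −Σ p log₂ p ≈ 2.7005 bits.
Huffman merges: 7/100+1/10→17/100; 11/100+7/50→1/4; 7/50+17/100→31/100; 19/100+1/4→11/25; 1/4+31/100→14/25; 11/25+14/25→1. L = 273/100 ≈ 2.7300.
Efficiency = H/L = 2.7005/2.7300 = 98.9%.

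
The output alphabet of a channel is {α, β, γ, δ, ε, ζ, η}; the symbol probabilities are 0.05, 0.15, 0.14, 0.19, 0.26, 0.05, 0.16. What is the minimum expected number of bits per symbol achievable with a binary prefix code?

2.65 bits/symbol

Repeatedly combine the two least-probable nodes; the expected code length is the sum of the merged weights.
merge 1/20 + 1/20 → 1/10
merge 1/10 + 7/50 → 6/25
merge 3/20 + 4/25 → 31/100
merge 19/100 + 6/25 → 43/100
merge 13/50 + 31/100 → 57/100
merge 43/100 + 57/100 → 1
L = 1/10 + 6/25 + 31/100 + 43/100 + 57/100 + 1 = 53/20 = 2.65 bits/symbol.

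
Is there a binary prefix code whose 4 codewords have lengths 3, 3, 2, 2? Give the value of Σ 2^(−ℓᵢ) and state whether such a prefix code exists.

0.75; yes

With common denominator 2^3 = 8: Σ 2^(−ℓᵢ) = 1/8 + 1/8 + 2/8 + 2/8 = 6/8 = 0.75.
Kraft's inequality requires Σ ≤ 1; here Σ = 0.75 ≤ 1, so such a prefix code exists.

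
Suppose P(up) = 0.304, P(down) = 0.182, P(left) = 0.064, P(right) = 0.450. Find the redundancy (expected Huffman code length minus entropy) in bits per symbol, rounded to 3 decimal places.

0.054 bits

Entropy H = −Σ p log₂ p ≈ 1.7418 bits.
Huffman merges: 8/125+91/500→123/500; 123/500+38/125→11/20; 9/20+11/20→1. L = 449/250 ≈ 1.7960.
L − H = 1.7960 − 1.7418 = 0.054 bits.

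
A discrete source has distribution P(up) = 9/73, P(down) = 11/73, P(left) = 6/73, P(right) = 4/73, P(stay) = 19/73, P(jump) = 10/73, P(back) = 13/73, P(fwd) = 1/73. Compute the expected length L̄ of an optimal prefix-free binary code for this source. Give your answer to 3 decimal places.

2.781 bits/symbol

Repeatedly combine the two least-probable nodes; the expected code length is the sum of the merged weights.
merge 1/73 + 4/73 → 5/73
merge 5/73 + 6/73 → 11/73
merge 9/73 + 10/73 → 19/73
merge 11/73 + 11/73 → 22/73
merge 13/73 + 19/73 → 32/73
merge 19/73 + 22/73 → 41/73
merge 32/73 + 41/73 → 1
L = 5/73 + 11/73 + 19/73 + 22/73 + 32/73 + 41/73 + 1 = 203/73 ≈ 2.781 bits/symbol.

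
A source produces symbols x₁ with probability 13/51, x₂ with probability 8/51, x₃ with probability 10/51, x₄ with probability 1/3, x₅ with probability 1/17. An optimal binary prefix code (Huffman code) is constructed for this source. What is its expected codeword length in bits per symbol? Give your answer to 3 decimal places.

2.216 bits/symbol

Repeatedly combine the two least-probable nodes; the expected code length is the sum of the merged weights.
merge 1/17 + 8/51 → 11/51
merge 10/51 + 11/51 → 7/17
merge 13/51 + 1/3 → 10/17
merge 7/17 + 10/17 → 1
L = 11/51 + 7/17 + 10/17 + 1 = 113/51 ≈ 2.216 bits/symbol.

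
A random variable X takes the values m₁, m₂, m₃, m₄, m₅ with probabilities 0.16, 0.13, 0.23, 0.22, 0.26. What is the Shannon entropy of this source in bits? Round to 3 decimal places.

2.279 bits

H = −Σ pᵢ log₂ pᵢ.
−0.16·log₂(0.16) = 0.4230
−0.13·log₂(0.13) = 0.3826
−0.23·log₂(0.23) = 0.4877
−0.22·log₂(0.22) = 0.4806
−0.26·log₂(0.26) = 0.5053
Sum ≈ 2.2792 → 2.279 bits.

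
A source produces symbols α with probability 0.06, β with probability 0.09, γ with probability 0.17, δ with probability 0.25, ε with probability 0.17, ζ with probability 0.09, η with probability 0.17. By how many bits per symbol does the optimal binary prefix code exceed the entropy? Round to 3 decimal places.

Entropy H = −Σ p log₂ p ≈ 2.6726 bits.
Huffman merges: 3/50+9/100→3/20; 9/100+3/20→6/25; 17/100+17/100→17/50; 17/100+6/25→41/100; 1/4+17/50→59/100; 41/100+59/100→1. L = 273/100 ≈ 2.7300.
L − H = 2.7300 − 2.6726 = 0.057 bits.

0.057 bits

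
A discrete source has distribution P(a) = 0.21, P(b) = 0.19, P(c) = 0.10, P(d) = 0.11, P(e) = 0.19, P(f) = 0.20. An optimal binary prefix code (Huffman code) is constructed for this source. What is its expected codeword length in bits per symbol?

Repeatedly combine the two least-probable nodes; the expected code length is the sum of the merged weights.
merge 1/10 + 11/100 → 21/100
merge 19/100 + 19/100 → 19/50
merge 1/5 + 21/100 → 41/100
merge 21/100 + 19/50 → 59/100
merge 41/100 + 59/100 → 1
L = 21/100 + 19/50 + 41/100 + 59/100 + 1 = 259/100 = 2.59 bits/symbol.

2.59 bits/symbol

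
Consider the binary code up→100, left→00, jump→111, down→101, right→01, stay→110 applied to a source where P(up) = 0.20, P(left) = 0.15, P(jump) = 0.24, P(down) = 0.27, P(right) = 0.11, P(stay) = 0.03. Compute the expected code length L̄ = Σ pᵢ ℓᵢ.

2.74 bits/symbol

L̄ = Σ pᵢ·ℓᵢ = 0.20·3 + 0.15·2 + 0.24·3 + 0.27·3 + 0.11·2 + 0.03·3 = 2.74 bits/symbol.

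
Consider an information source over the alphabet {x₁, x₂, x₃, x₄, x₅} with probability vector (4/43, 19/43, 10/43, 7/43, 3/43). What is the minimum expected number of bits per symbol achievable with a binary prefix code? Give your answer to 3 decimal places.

2.047 bits/symbol

Repeatedly combine the two least-probable nodes; the expected code length is the sum of the merged weights.
merge 3/43 + 4/43 → 7/43
merge 7/43 + 7/43 → 14/43
merge 10/43 + 14/43 → 24/43
merge 19/43 + 24/43 → 1
L = 7/43 + 14/43 + 24/43 + 1 = 88/43 ≈ 2.047 bits/symbol.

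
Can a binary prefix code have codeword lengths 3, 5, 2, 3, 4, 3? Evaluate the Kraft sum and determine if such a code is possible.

0.71875; yes

With common denominator 2^5 = 32: Σ 2^(−ℓᵢ) = 4/32 + 1/32 + 8/32 + 4/32 + 2/32 + 4/32 = 23/32 = 0.71875.
Kraft's inequality requires Σ ≤ 1; here Σ = 0.71875 ≤ 1, so such a prefix code exists.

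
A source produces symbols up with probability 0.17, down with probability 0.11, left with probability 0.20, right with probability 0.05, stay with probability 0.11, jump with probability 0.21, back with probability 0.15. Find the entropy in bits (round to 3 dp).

2.699 bits

H = −Σ pᵢ log₂ pᵢ.
−0.17·log₂(0.17) = 0.4346
−0.11·log₂(0.11) = 0.3503
−0.20·log₂(0.20) = 0.4644
−0.05·log₂(0.05) = 0.2161
−0.11·log₂(0.11) = 0.3503
−0.21·log₂(0.21) = 0.4728
−0.15·log₂(0.15) = 0.4105
Sum ≈ 2.6990 → 2.699 bits.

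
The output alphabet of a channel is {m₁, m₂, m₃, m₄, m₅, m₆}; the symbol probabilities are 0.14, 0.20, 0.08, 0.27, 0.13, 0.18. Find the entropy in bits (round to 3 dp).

H = −Σ pᵢ log₂ pᵢ.
−0.14·log₂(0.14) = 0.3971
−0.20·log₂(0.20) = 0.4644
−0.08·log₂(0.08) = 0.2915
−0.27·log₂(0.27) = 0.5100
−0.13·log₂(0.13) = 0.3826
−0.18·log₂(0.18) = 0.4453
Sum ≈ 2.4910 → 2.491 bits.

2.491 bits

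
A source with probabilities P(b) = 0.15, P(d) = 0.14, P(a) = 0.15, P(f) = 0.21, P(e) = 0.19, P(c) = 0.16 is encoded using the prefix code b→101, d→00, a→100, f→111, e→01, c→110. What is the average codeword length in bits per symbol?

L̄ = Σ pᵢ·ℓᵢ = 0.15·3 + 0.14·2 + 0.15·3 + 0.21·3 + 0.19·2 + 0.16·3 = 2.67 bits/symbol.

2.67 bits/symbol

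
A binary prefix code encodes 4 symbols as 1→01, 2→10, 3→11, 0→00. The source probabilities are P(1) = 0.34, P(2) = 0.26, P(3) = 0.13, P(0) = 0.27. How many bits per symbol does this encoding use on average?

2 bits/symbol

L̄ = Σ pᵢ·ℓᵢ = 0.34·2 + 0.26·2 + 0.13·2 + 0.27·2 = 2 bits/symbol.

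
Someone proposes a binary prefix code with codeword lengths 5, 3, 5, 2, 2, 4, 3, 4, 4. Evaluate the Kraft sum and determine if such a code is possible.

1; yes

With common denominator 2^5 = 32: Σ 2^(−ℓᵢ) = 1/32 + 4/32 + 1/32 + 8/32 + 8/32 + 2/32 + 4/32 + 2/32 + 2/32 = 32/32 = 1.
Kraft's inequality requires Σ ≤ 1; here Σ = 1 ≤ 1, so such a prefix code exists.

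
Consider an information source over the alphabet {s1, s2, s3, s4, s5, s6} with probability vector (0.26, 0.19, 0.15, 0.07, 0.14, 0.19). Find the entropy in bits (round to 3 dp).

H = −Σ pᵢ log₂ pᵢ.
−0.26·log₂(0.26) = 0.5053
−0.19·log₂(0.19) = 0.4552
−0.15·log₂(0.15) = 0.4105
−0.07·log₂(0.07) = 0.2686
−0.14·log₂(0.14) = 0.3971
−0.19·log₂(0.19) = 0.4552
Sum ≈ 2.4920 → 2.492 bits.

2.492 bits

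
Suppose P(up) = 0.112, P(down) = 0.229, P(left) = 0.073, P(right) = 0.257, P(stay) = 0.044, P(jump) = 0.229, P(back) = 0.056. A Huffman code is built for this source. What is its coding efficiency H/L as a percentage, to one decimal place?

Entropy H = −Σ p log₂ p ≈ 2.5383 bits.
Huffman merges: 11/250+7/125→1/10; 73/1000+1/10→173/1000; 14/125+173/1000→57/200; 229/1000+229/1000→229/500; 257/1000+57/200→271/500; 229/500+271/500→1. L = 1279/500 ≈ 2.5580.
Efficiency = H/L = 2.5383/2.5580 = 99.2%.

99.2%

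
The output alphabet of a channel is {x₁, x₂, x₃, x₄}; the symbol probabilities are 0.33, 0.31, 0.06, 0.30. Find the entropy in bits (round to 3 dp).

1.816 bits

H = −Σ pᵢ log₂ pᵢ.
−0.33·log₂(0.33) = 0.5278
−0.31·log₂(0.31) = 0.5238
−0.06·log₂(0.06) = 0.2435
−0.30·log₂(0.30) = 0.5211
Sum ≈ 1.8162 → 1.816 bits.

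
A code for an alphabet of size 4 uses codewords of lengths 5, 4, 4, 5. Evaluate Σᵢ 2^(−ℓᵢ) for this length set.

With common denominator 2^5 = 32: Σ 2^(−ℓᵢ) = 1/32 + 2/32 + 2/32 + 1/32 = 6/32 = 0.1875.

0.1875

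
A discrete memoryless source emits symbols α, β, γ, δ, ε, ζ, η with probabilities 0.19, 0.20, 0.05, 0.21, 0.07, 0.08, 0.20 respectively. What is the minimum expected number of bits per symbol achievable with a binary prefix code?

2.71 bits/symbol

Repeatedly combine the two least-probable nodes; the expected code length is the sum of the merged weights.
merge 1/20 + 7/100 → 3/25
merge 2/25 + 3/25 → 1/5
merge 19/100 + 1/5 → 39/100
merge 1/5 + 1/5 → 2/5
merge 21/100 + 39/100 → 3/5
merge 2/5 + 3/5 → 1
L = 3/25 + 1/5 + 39/100 + 2/5 + 3/5 + 1 = 271/100 = 2.71 bits/symbol.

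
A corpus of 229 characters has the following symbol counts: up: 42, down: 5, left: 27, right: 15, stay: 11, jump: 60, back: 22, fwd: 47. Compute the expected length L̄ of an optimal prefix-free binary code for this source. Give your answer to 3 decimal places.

2.738 bits/symbol

Probabilities are the counts divided by 229.
Repeatedly combine the two least-probable nodes; the expected code length is the sum of the merged weights.
merge 5/229 + 11/229 → 16/229
merge 15/229 + 16/229 → 31/229
merge 22/229 + 27/229 → 49/229
merge 31/229 + 42/229 → 73/229
merge 47/229 + 49/229 → 96/229
merge 60/229 + 73/229 → 133/229
merge 96/229 + 133/229 → 1
L = 16/229 + 31/229 + 49/229 + 73/229 + 96/229 + 133/229 + 1 = 627/229 ≈ 2.738 bits/symbol.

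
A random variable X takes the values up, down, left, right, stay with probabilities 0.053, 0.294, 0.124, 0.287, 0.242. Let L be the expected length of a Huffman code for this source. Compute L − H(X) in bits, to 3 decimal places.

Entropy H = −Σ p log₂ p ≈ 2.1295 bits.
Huffman merges: 53/1000+31/250→177/1000; 177/1000+121/500→419/1000; 287/1000+147/500→581/1000; 419/1000+581/1000→1. L = 2177/1000 ≈ 2.1770.
L − H = 2.1770 − 2.1295 = 0.048 bits.

0.048 bits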